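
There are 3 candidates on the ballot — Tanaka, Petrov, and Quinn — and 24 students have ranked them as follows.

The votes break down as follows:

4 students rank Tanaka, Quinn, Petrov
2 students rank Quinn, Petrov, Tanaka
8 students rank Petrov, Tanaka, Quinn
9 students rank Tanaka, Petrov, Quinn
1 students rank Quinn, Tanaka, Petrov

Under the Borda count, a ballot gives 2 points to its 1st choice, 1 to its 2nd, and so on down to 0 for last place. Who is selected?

Tanaka

Borda scores:
  Tanaka: 4·2 + 2·0 + 8·1 + 9·2 + 1 = 35
  Petrov: 4·0 + 2·1 + 8·2 + 9·1 + 0 = 27
  Quinn: 4·1 + 2·2 + 8·0 + 9·0 + 2 = 10
Tanaka has the highest total.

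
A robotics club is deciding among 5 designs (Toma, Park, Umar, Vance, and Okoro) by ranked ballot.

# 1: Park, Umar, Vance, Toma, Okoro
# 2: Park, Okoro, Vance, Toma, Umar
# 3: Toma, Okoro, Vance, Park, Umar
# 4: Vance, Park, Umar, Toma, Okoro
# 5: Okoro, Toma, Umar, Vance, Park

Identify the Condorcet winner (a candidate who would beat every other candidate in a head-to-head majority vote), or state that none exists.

None — there is no Condorcet winner

Head-to-head results (5 voters total):
Toma vs Park: Park wins 3–2.
Toma vs Umar: Toma wins 3–2.
Toma vs Vance: Vance wins 3–2.
Toma vs Okoro: Toma wins 3–2.
Park vs Umar: Park wins 4–1.
Park vs Vance: Vance wins 3–2.
Park vs Okoro: Park wins 3–2.
Umar vs Vance: Vance wins 3–2.
Umar vs Okoro: Okoro wins 3–2.
Vance vs Okoro: Okoro wins 3–2.
No candidate beats all others: Toma beats Okoro beats Vance beats Toma, a majority cycle.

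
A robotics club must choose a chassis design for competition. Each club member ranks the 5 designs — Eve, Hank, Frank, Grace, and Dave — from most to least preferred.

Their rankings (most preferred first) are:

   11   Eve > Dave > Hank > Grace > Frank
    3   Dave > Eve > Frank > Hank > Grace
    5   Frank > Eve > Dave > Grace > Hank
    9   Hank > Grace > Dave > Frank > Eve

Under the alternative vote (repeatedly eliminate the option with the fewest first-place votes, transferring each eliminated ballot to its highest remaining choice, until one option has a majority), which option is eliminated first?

Round 1: Eve 11, Hank 9, Frank 5, Dave 3, Grace 0. Grace has the fewest and is eliminated.
Round 2: Eve 11, Hank 9, Frank 5, Dave 3. Dave has the fewest and is eliminated.
Round 3: Eve 14, Hank 9, Frank 5. Frank has the fewest and is eliminated.
Round 4: Eve 19, Hank 9. Eve has a majority.

Grace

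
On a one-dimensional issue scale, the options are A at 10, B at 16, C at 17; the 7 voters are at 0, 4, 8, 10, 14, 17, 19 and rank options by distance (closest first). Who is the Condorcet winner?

A

With single-peaked preferences on a line, the Condorcet winner is the candidate closest to the median voter.
The median voter (position 10) is closest to A at 10.
Check: A vs C — voters closer to A: 4 of 7.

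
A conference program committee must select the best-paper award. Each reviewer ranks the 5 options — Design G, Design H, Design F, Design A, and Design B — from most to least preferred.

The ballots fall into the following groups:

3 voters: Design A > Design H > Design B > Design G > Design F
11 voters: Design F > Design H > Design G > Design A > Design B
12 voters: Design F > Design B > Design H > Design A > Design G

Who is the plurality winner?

First-place vote totals:
  Design G: 0
  Design H: 0
  Design F: 23
  Design A: 3
  Design B: 0
Design F has the most first-place votes.

Design F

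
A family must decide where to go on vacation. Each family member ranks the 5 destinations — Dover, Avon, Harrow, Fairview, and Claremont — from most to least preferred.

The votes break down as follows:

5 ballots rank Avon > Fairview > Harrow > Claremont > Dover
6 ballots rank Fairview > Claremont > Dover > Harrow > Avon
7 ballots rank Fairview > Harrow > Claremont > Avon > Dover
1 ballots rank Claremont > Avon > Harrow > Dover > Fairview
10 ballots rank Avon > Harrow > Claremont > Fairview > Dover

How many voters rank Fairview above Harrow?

18

Ballots ranking Fairview above Harrow: 5+6+7 = 18.
Ballots ranking Harrow above Fairview: 1+10 = 11.
So 18 of 29 voters prefer Fairview to Harrow.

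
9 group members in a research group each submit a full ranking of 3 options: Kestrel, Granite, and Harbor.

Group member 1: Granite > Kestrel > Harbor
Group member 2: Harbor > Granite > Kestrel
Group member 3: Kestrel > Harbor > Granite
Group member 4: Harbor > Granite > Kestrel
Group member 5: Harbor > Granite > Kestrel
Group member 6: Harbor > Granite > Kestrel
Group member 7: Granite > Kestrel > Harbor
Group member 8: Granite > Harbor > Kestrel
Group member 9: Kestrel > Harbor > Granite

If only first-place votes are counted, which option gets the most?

First-place vote totals:
  Kestrel: 2
  Granite: 3
  Harbor: 4
Harbor has the most first-place votes.

Harbor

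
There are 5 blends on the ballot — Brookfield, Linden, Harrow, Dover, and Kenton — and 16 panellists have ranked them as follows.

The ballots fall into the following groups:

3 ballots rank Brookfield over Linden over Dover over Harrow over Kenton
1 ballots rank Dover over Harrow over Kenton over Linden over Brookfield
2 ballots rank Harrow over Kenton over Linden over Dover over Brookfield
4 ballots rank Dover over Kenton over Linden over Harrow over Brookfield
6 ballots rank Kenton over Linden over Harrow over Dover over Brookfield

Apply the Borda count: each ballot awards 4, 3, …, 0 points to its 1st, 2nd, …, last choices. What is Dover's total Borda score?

34

Borda scores:
  Brookfield: 3·4 + 0 + 2·0 + 4·0 + 6·0 = 12
  Linden: 3·3 + 1 + 2·2 + 4·2 + 6·3 = 40
  Harrow: 3·1 + 3 + 2·4 + 4·1 + 6·2 = 30
  Dover: 3·2 + 4 + 2·1 + 4·4 + 6·1 = 34
  Kenton: 3·0 + 2 + 2·3 + 4·3 + 6·4 = 44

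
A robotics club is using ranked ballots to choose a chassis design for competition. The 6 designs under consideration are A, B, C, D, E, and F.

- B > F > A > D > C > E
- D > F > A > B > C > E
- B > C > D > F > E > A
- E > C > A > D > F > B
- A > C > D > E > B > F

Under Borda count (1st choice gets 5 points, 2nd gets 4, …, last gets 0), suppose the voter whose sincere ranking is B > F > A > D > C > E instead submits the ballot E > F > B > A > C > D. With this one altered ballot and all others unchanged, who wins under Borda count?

Borda totals with the altered ballot: A 13, B 11, C 14, D 13, E 13, F 11.
The switch changes the winner from D to C.

C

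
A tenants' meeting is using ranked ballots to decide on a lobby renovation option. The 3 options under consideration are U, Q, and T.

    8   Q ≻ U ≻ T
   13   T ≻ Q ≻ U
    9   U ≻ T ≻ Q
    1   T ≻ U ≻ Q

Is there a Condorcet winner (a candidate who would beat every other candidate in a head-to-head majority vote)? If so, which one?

No Condorcet winner

Head-to-head results (31 voters total):
U vs Q: Q wins 21–10.
U vs T: U wins 17–14.
Q vs T: T wins 23–8.
No candidate beats all others: U beats T beats Q beats U, a majority cycle.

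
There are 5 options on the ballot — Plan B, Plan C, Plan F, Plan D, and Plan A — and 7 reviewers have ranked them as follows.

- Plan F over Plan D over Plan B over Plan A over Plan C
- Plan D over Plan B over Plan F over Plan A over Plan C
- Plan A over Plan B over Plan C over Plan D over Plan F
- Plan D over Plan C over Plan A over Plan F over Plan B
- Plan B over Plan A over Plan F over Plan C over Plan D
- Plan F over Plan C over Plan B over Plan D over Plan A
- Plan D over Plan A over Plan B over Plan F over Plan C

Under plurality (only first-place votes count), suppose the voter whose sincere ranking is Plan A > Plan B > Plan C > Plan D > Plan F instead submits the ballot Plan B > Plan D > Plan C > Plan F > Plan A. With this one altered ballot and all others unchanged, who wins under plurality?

First-place totals with the altered ballot: Plan B 2, Plan C 0, Plan F 2, Plan D 3, Plan A 0.
The winner is unchanged: still Plan D.

Plan D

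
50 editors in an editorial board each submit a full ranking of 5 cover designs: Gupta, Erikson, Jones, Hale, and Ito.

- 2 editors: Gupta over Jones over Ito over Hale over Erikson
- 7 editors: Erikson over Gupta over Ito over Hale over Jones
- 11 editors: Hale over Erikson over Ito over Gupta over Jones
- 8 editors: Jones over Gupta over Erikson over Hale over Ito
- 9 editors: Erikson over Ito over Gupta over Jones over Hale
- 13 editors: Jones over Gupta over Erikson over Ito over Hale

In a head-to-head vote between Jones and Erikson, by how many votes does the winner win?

Ballots ranking Jones above Erikson: 2+8+13 = 23.
Ballots ranking Erikson above Jones: 7+11+9 = 27.
Erikson wins 27–23, a margin of 4.

4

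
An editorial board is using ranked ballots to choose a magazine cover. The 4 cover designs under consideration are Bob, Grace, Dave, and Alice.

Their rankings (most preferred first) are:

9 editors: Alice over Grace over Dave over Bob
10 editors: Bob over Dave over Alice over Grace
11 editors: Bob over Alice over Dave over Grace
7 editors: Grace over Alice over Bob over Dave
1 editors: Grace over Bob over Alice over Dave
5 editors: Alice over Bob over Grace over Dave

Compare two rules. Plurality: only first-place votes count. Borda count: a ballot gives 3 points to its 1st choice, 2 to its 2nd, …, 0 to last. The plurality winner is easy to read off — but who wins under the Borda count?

Plurality first-place counts: Bob 21, Grace 8, Dave 0, Alice 14 → Bob.
Borda totals: Bob 82, Grace 47, Dave 40, Alice 89 → Alice.

Alice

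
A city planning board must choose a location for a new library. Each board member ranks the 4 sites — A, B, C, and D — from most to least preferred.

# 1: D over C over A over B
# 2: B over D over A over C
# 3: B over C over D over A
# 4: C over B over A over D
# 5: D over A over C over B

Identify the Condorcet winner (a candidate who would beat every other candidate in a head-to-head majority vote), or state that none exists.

Head-to-head results (5 voters total):
A vs B: B wins 3–2.
A vs C: C wins 3–2.
A vs D: D wins 4–1.
B vs C: C wins 3–2.
B vs D: B wins 3–2.
C vs D: D wins 3–2.
No candidate beats all others: B beats D beats C beats B, a majority cycle.

There is no Condorcet winner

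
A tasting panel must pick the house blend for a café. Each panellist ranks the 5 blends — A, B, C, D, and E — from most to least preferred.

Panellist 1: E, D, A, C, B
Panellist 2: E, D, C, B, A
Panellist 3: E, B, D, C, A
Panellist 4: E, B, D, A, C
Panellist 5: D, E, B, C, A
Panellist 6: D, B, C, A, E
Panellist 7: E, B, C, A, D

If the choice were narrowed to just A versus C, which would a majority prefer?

Ballots ranking A above C: 2.
Ballots ranking C above A: 5.
C wins the head-to-head, 5–2.

C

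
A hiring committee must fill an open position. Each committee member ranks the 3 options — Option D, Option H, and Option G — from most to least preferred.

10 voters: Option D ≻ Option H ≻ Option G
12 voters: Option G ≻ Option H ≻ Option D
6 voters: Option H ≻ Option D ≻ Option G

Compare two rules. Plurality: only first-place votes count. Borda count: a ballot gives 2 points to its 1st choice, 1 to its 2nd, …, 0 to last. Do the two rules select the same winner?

No

Plurality first-place counts: Option D 10, Option H 6, Option G 12 → Option G.
Borda totals: Option D 26, Option H 34, Option G 24 → Option H.
The two rules disagree: plurality picks Option G, Borda picks Option H.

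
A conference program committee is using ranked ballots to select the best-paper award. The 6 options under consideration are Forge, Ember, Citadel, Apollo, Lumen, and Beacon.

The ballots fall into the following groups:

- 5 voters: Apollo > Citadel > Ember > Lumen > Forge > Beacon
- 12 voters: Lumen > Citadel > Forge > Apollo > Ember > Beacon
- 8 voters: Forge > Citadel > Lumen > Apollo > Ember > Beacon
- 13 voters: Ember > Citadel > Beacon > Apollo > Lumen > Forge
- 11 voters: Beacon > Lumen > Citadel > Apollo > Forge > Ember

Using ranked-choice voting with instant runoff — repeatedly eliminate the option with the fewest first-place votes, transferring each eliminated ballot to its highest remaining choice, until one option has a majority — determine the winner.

Round 1: Ember 13, Lumen 12, Beacon 11, Forge 8, Apollo 5, Citadel 0. Citadel has the fewest and is eliminated.
Round 2: Ember 13, Lumen 12, Beacon 11, Forge 8, Apollo 5. Apollo has the fewest and is eliminated.
Round 3: Ember 18, Lumen 12, Beacon 11, Forge 8. Forge has the fewest and is eliminated.
Round 4: Lumen 20, Ember 18, Beacon 11. Beacon has the fewest and is eliminated.
Round 5: Lumen 31, Ember 18. Lumen has a majority.

Lumen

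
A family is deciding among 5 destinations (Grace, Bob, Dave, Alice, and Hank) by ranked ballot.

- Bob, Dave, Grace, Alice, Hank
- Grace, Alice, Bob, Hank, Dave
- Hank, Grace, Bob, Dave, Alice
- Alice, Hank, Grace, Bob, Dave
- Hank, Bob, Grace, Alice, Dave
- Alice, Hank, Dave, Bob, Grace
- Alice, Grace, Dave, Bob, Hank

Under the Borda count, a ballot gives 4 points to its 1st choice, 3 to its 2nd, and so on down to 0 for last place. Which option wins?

Alice

Borda scores:
  Grace: 2 + 4 + 3 + 2 + 2 + 0 + 3 = 16
  Bob: 4 + 2 + 2 + 1 + 3 + 1 + 1 = 14
  Dave: 3 + 0 + 1 + 0 + 0 + 2 + 2 = 8
  Alice: 1 + 3 + 0 + 4 + 1 + 4 + 4 = 17
  Hank: 0 + 1 + 4 + 3 + 4 + 3 + 0 = 15
Alice has the highest total.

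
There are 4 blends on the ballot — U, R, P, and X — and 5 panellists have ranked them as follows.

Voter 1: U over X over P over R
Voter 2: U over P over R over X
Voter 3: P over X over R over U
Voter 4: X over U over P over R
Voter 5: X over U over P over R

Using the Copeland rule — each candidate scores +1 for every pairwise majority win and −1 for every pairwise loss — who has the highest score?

X

Pairwise results:
  U vs R: U wins 4–1.
  U vs P: U wins 4–1.
  U vs X: X wins 3–2.
  R vs P: P wins 5–0.
  R vs X: X wins 4–1.
  P vs X: X wins 3–2.
Copeland scores (wins − losses):
  U: 2 − 1 = 1
  R: 0 − 3 = -3
  P: 1 − 2 = -1
  X: 3 − 0 = 3
X has the best Copeland score.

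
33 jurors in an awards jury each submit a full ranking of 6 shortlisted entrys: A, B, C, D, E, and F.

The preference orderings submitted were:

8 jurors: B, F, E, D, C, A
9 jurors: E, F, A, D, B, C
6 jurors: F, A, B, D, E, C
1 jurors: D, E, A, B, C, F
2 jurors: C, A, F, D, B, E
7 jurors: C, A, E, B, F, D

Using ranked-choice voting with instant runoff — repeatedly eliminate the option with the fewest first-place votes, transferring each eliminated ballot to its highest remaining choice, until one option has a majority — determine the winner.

E

Round 1: C 9, E 9, B 8, F 6, D 1, A 0. A has the fewest and is eliminated.
Round 2: C 9, E 9, B 8, F 6, D 1. D has the fewest and is eliminated.
Round 3: E 10, C 9, B 8, F 6. F has the fewest and is eliminated.
Round 4: B 14, E 10, C 9. C has the fewest and is eliminated.
Round 5: E 17, B 16. E has a majority.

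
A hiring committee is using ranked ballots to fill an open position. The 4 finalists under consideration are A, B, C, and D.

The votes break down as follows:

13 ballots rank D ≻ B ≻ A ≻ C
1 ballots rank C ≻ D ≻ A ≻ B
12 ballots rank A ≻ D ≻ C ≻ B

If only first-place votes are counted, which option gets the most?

First-place vote totals:
  A: 12
  B: 0
  C: 1
  D: 13
D has the most first-place votes.

D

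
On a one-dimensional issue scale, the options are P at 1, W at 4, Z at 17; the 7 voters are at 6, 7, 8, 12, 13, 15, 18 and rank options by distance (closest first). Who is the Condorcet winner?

With single-peaked preferences on a line, the Condorcet winner is the candidate closest to the median voter.
The median voter (position 12) is closest to Z at 17.
Check: Z vs W — voters closer to Z: 4 of 7.

Z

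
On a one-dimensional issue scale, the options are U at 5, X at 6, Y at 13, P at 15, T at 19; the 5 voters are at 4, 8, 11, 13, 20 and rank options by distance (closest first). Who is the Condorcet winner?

With single-peaked preferences on a line, the Condorcet winner is the candidate closest to the median voter.
The median voter (position 11) is closest to Y at 13.
Check: Y vs P — voters closer to Y: 4 of 5.

Y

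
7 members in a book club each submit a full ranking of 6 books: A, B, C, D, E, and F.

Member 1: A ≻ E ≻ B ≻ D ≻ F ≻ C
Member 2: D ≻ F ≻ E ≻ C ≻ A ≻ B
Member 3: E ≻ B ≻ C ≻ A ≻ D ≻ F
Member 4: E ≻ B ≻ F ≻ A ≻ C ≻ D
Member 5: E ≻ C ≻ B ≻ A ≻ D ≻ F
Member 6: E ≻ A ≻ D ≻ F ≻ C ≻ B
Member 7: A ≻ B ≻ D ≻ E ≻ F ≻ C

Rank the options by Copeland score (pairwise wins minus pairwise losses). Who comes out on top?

Pairwise results:
  A vs B: A wins 4–3.
  A vs C: A wins 4–3.
  A vs D: A wins 6–1.
  A vs E: E wins 5–2.
  A vs F: A wins 5–2.
  B vs C: B wins 4–3.
  B vs D: B wins 5–2.
  B vs E: E wins 6–1.
  B vs F: B wins 5–2.
  C vs D: D wins 4–3.
  C vs E: E wins 7–0.
  C vs F: F wins 5–2.
  D vs E: E wins 5–2.
  D vs F: D wins 6–1.
  E vs F: E wins 6–1.
Copeland scores (wins − losses):
  A: 4 − 1 = 3
  B: 3 − 2 = 1
  C: 0 − 5 = -5
  D: 2 − 3 = -1
  E: 5 − 0 = 5
  F: 1 − 4 = -3
E has the best Copeland score.

E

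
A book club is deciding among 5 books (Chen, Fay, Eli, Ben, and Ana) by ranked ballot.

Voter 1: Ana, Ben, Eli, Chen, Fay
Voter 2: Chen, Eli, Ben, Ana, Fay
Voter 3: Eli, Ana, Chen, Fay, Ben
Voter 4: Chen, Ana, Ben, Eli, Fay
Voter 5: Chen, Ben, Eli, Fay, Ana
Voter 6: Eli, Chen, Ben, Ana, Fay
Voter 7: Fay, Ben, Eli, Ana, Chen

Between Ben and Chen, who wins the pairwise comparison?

Chen

Ballots ranking Ben above Chen: 2.
Ballots ranking Chen above Ben: 5.
Chen wins the head-to-head, 5–2.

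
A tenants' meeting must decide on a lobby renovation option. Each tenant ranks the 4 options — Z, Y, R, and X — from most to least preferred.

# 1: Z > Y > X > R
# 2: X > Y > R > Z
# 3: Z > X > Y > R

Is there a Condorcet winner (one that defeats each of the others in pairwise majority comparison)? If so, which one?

Z

Head-to-head results (3 voters total):
Z vs Y: Z wins 2–1.
Z vs R: Z wins 2–1.
Z vs X: Z wins 2–1.
Y vs R: Y wins 3–0.
Y vs X: X wins 2–1.
R vs X: X wins 3–0.
Z beats each rival — Y (2–1), R (2–1), X (2–1) — so Z is the Condorcet winner.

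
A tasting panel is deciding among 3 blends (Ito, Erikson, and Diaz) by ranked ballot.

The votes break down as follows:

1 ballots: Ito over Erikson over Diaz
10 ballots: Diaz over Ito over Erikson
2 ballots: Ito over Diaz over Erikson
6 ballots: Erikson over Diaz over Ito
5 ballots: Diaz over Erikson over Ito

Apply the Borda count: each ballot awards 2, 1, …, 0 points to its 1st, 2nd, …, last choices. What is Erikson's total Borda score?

18

Borda scores:
  Ito: 2 + 10·1 + 2·2 + 6·0 + 5·0 = 16
  Erikson: 1 + 10·0 + 2·0 + 6·2 + 5·1 = 18
  Diaz: 0 + 10·2 + 2·1 + 6·1 + 5·2 = 38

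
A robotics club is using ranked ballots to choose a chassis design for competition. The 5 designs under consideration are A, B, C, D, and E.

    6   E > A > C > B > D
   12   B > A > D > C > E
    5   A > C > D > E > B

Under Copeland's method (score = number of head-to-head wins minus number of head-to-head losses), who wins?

B

Pairwise results:
  A vs B: B wins 12–11.
  A vs C: A wins 23–0.
  A vs D: A wins 23–0.
  A vs E: A wins 17–6.
  B vs C: B wins 12–11.
  B vs D: B wins 18–5.
  B vs E: B wins 12–11.
  C vs D: D wins 12–11.
  C vs E: C wins 17–6.
  D vs E: D wins 17–6.
Copeland scores (wins − losses):
  A: 3 − 1 = 2
  B: 4 − 0 = 4
  C: 1 − 3 = -2
  D: 2 − 2 = 0
  E: 0 − 4 = -4
B has the best Copeland score.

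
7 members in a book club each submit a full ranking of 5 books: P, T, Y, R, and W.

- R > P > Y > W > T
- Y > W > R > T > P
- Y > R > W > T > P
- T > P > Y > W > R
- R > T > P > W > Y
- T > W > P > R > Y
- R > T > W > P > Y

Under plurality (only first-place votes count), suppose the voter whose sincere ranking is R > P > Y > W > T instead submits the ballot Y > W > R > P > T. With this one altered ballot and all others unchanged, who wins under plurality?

Y

First-place totals with the altered ballot: P 0, T 2, Y 3, R 2, W 0.
The switch changes the winner from R to Y.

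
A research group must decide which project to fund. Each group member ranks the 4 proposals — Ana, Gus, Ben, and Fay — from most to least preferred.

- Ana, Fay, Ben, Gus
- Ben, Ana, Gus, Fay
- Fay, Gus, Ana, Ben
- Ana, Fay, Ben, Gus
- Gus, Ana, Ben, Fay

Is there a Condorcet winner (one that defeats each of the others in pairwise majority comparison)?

Head-to-head results (5 voters total):
Ana vs Gus: Ana wins 3–2.
Ana vs Ben: Ana wins 4–1.
Ana vs Fay: Ana wins 4–1.
Gus vs Ben: Ben wins 3–2.
Gus vs Fay: Fay wins 3–2.
Ben vs Fay: Fay wins 3–2.
Ana beats each rival — Gus (3–2), Ben (4–1), Fay (4–1) — so Ana is the Condorcet winner.

Yes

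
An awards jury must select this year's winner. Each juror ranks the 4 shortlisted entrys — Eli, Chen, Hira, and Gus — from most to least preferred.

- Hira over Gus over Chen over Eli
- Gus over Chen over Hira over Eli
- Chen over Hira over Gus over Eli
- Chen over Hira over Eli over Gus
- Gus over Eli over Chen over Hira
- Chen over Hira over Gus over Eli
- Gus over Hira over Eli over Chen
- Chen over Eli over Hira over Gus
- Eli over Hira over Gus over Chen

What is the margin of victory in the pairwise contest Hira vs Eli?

Ballots ranking Hira above Eli: 6.
Ballots ranking Eli above Hira: 3.
Hira wins 6–3, a margin of 3.

3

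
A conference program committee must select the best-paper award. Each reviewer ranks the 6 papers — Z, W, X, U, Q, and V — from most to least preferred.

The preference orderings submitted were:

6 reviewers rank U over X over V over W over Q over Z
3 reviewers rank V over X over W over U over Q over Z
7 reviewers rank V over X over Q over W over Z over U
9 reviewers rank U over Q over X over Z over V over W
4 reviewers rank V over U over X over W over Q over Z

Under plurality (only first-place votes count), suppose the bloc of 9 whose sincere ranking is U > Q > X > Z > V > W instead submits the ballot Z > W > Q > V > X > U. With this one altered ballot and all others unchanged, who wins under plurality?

First-place totals with the altered ballot: Z 9, W 0, X 0, U 6, Q 0, V 14.
The switch changes the winner from U to V.

V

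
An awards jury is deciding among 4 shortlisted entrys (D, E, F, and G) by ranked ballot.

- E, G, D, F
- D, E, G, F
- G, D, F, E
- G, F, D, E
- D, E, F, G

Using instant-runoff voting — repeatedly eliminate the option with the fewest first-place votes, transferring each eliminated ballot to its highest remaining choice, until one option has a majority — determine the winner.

Round 1: D 2, G 2, E 1, F 0. F has the fewest and is eliminated.
Round 2: D 2, G 2, E 1. E has the fewest and is eliminated.
Round 3: G 3, D 2. G has a majority.

G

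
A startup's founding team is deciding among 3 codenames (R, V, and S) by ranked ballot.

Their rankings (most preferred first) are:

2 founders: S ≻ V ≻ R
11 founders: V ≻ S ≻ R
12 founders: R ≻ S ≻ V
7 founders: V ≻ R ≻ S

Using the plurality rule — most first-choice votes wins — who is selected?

First-place vote totals:
  R: 12
  V: 18
  S: 2
V has the most first-place votes.

V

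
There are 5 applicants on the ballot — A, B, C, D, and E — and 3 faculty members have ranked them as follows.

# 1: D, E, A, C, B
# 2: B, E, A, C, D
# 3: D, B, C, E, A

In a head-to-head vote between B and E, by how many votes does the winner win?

1

Ballots ranking B above E: 2.
Ballots ranking E above B: 1.
B wins 2–1, a margin of 1.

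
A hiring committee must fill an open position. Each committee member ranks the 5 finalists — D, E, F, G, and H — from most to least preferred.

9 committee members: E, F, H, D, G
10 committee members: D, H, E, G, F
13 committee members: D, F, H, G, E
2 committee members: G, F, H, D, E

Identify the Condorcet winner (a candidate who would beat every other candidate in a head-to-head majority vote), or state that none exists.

Head-to-head results (34 voters total):
D vs E: D wins 25–9.
D vs F: D wins 23–11.
D vs G: D wins 32–2.
D vs H: D wins 23–11.
E vs F: E wins 19–15.
E vs G: E wins 19–15.
E vs H: H wins 25–9.
F vs G: F wins 22–12.
F vs H: F wins 24–10.
G vs H: H wins 32–2.
D beats each rival — E (25–9), F (23–11), G (32–2), H (23–11) — so D is the Condorcet winner.

D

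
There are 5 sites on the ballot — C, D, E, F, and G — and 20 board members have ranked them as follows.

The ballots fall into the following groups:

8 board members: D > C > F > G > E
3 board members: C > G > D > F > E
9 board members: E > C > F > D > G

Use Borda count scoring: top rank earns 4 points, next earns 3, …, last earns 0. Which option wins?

Borda scores:
  C: 8·3 + 3·4 + 9·3 = 63
  D: 8·4 + 3·2 + 9·1 = 47
  E: 8·0 + 3·0 + 9·4 = 36
  F: 8·2 + 3·1 + 9·2 = 37
  G: 8·1 + 3·3 + 9·0 = 17
C has the highest total.

C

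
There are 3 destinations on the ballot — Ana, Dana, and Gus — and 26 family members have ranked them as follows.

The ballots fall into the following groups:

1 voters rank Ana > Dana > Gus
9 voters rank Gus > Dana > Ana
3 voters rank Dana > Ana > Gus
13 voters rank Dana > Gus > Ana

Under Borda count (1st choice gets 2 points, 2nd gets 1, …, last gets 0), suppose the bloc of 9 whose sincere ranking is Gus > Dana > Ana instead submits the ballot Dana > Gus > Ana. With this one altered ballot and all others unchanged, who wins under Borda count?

Borda totals with the altered ballot: Ana 5, Dana 51, Gus 22.
The winner is unchanged: still Dana.

Dana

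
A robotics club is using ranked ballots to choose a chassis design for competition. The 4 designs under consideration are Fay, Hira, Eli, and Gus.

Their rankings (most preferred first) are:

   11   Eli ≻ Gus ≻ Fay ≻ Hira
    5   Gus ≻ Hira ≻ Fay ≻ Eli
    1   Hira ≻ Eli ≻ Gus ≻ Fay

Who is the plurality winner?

Eli

First-place vote totals:
  Fay: 0
  Hira: 1
  Eli: 11
  Gus: 5
Eli has the most first-place votes.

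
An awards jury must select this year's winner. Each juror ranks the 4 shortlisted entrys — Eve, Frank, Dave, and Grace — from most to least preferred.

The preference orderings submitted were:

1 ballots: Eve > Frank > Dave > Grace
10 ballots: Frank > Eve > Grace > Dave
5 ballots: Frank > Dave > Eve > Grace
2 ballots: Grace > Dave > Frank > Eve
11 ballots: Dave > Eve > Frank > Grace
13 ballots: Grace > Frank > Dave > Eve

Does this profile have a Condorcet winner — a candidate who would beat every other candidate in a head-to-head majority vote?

Head-to-head results (42 voters total):
Eve vs Frank: Frank wins 30–12.
Eve vs Dave: Dave wins 31–11.
Eve vs Grace: Eve wins 27–15.
Frank vs Dave: Frank wins 29–13.
Frank vs Grace: Frank wins 27–15.
Dave vs Grace: Grace wins 25–17.
Frank beats each rival — Eve (30–12), Dave (29–13), Grace (27–15) — so Frank is the Condorcet winner.

Yes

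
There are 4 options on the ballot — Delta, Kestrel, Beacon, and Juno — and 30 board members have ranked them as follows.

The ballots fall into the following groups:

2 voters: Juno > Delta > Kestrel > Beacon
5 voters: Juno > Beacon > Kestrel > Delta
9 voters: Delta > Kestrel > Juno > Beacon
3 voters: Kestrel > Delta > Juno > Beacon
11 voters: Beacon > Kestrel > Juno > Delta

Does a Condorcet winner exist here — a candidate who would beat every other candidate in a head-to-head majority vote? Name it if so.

Head-to-head results (30 voters total):
Delta vs Kestrel: Kestrel wins 19–11.
Delta vs Beacon: Beacon wins 16–14.
Delta vs Juno: Juno wins 18–12.
Kestrel vs Beacon: Beacon wins 16–14.
Kestrel vs Juno: Kestrel wins 23–7.
Beacon vs Juno: Juno wins 19–11.
No candidate beats all others: Kestrel beats Juno beats Beacon beats Kestrel, a majority cycle.

There is no Condorcet winner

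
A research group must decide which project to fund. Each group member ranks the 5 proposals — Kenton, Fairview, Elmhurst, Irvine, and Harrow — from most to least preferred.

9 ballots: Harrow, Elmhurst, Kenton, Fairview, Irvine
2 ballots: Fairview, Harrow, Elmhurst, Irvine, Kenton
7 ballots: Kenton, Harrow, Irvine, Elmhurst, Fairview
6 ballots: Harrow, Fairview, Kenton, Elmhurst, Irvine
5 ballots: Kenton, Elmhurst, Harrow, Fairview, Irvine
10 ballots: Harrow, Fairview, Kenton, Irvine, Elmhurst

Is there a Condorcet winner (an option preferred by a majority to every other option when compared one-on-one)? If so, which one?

Harrow

Head-to-head results (39 voters total):
Kenton vs Fairview: Kenton wins 21–18.
Kenton vs Elmhurst: Kenton wins 28–11.
Kenton vs Irvine: Kenton wins 37–2.
Kenton vs Harrow: Harrow wins 27–12.
Fairview vs Elmhurst: Elmhurst wins 21–18.
Fairview vs Irvine: Fairview wins 32–7.
Fairview vs Harrow: Harrow wins 37–2.
Elmhurst vs Irvine: Elmhurst wins 22–17.
Elmhurst vs Harrow: Harrow wins 34–5.
Irvine vs Harrow: Harrow wins 39–0.
Harrow beats each rival — Kenton (27–12), Fairview (37–2), Elmhurst (34–5), Irvine (39–0) — so Harrow is the Condorcet winner.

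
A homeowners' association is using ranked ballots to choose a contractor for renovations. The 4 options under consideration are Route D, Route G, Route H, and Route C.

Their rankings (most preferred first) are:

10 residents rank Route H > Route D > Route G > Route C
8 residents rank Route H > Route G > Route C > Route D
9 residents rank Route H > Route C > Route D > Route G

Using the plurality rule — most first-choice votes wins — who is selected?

First-place vote totals:
  Route D: 0
  Route G: 0
  Route H: 27
  Route C: 0
Route H has the most first-place votes.

Route H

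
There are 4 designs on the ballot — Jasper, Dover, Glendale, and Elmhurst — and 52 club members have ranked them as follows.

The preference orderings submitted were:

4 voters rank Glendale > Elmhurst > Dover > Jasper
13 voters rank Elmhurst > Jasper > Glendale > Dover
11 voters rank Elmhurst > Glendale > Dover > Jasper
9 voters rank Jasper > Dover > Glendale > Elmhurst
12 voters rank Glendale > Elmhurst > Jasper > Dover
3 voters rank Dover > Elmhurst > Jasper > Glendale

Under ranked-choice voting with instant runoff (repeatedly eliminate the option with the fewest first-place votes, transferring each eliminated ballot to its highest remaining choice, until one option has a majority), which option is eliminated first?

Dover

Round 1: Elmhurst 24, Glendale 16, Jasper 9, Dover 3. Dover has the fewest and is eliminated.
Round 2: Elmhurst 27, Glendale 16, Jasper 9. Elmhurst has a majority.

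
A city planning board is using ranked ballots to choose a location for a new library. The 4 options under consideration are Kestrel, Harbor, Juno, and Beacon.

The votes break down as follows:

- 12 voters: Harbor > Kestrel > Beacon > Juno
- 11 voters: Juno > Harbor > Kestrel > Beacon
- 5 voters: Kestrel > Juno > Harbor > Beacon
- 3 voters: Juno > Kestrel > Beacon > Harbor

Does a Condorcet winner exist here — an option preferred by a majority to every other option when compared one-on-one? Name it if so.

Head-to-head results (31 voters total):
Kestrel vs Harbor: Harbor wins 23–8.
Kestrel vs Juno: Kestrel wins 17–14.
Kestrel vs Beacon: Kestrel wins 31–0.
Harbor vs Juno: Juno wins 19–12.
Harbor vs Beacon: Harbor wins 28–3.
Juno vs Beacon: Juno wins 19–12.
No candidate beats all others: Kestrel beats Juno beats Harbor beats Kestrel, a majority cycle.

No Condorcet winner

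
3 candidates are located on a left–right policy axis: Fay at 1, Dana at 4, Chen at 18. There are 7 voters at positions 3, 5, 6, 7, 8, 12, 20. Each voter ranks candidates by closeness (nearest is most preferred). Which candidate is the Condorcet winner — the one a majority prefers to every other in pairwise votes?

Dana

With single-peaked preferences on a line, the Condorcet winner is the candidate closest to the median voter.
The median voter (position 7) is closest to Dana at 4.
Check: Dana vs Fay — voters closer to Dana: 7 of 7.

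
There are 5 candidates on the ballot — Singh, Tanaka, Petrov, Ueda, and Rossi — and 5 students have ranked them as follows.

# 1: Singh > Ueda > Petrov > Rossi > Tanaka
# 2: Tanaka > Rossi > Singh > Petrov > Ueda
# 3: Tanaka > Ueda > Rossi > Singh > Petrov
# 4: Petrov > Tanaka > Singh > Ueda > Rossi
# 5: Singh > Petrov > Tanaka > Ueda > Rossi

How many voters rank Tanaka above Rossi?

4

Ballots ranking Tanaka above Rossi: 4.
Ballots ranking Rossi above Tanaka: 1.
So 4 of 5 voters prefer Tanaka to Rossi.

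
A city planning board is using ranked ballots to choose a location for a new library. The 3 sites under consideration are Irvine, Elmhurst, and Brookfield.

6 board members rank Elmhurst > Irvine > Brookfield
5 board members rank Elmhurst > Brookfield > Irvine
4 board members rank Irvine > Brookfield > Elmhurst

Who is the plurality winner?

Elmhurst

First-place vote totals:
  Irvine: 4
  Elmhurst: 11
  Brookfield: 0
Elmhurst has the most first-place votes.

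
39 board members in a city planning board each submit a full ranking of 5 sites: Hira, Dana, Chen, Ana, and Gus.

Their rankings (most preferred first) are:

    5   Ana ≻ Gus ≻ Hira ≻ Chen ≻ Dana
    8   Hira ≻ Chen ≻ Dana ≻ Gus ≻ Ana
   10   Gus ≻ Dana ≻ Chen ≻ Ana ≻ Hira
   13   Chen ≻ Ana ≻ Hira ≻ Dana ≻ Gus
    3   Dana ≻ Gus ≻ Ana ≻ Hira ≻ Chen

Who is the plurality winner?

Chen

First-place vote totals:
  Hira: 8
  Dana: 3
  Chen: 13
  Ana: 5
  Gus: 10
Chen has the most first-place votes.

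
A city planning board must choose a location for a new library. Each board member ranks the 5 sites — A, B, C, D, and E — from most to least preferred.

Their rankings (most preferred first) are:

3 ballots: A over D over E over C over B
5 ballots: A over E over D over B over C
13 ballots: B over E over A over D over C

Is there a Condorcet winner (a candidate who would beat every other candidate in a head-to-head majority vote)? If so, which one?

Head-to-head results (21 voters total):
A vs B: B wins 13–8.
A vs C: A wins 21–0.
A vs D: A wins 21–0.
A vs E: E wins 13–8.
B vs C: B wins 18–3.
B vs D: B wins 13–8.
B vs E: B wins 13–8.
C vs D: D wins 21–0.
C vs E: E wins 21–0.
D vs E: E wins 18–3.
B beats each rival — A (13–8), C (18–3), D (13–8), E (13–8) — so B is the Condorcet winner.

B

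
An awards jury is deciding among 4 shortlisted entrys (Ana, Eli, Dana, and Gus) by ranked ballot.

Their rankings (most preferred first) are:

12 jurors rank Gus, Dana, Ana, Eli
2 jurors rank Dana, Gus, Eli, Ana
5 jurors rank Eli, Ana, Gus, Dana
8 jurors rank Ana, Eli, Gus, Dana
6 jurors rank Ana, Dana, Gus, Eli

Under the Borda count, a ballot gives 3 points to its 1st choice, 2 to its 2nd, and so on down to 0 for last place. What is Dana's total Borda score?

Borda scores:
  Ana: 12·1 + 2·0 + 5·2 + 8·3 + 6·3 = 64
  Eli: 12·0 + 2·1 + 5·3 + 8·2 + 6·0 = 33
  Dana: 12·2 + 2·3 + 5·0 + 8·0 + 6·2 = 42
  Gus: 12·3 + 2·2 + 5·1 + 8·1 + 6·1 = 59

42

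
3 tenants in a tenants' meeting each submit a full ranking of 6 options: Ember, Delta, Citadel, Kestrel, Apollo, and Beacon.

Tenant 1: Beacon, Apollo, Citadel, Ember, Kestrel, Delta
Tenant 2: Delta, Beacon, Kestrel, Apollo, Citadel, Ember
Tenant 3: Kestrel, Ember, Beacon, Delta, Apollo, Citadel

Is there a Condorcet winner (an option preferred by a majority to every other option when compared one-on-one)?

Yes

Head-to-head results (3 voters total):
Ember vs Delta: Ember wins 2–1.
Ember vs Citadel: Citadel wins 2–1.
Ember vs Kestrel: Kestrel wins 2–1.
Ember vs Apollo: Apollo wins 2–1.
Ember vs Beacon: Beacon wins 2–1.
Delta vs Citadel: Delta wins 2–1.
Delta vs Kestrel: Kestrel wins 2–1.
Delta vs Apollo: Delta wins 2–1.
Delta vs Beacon: Beacon wins 2–1.
Citadel vs Kestrel: Kestrel wins 2–1.
Citadel vs Apollo: Apollo wins 3–0.
Citadel vs Beacon: Beacon wins 3–0.
Kestrel vs Apollo: Kestrel wins 2–1.
Kestrel vs Beacon: Beacon wins 2–1.
Apollo vs Beacon: Beacon wins 3–0.
Beacon beats each rival — Ember (2–1), Delta (2–1), Citadel (3–0), Kestrel (2–1), Apollo (3–0) — so Beacon is the Condorcet winner.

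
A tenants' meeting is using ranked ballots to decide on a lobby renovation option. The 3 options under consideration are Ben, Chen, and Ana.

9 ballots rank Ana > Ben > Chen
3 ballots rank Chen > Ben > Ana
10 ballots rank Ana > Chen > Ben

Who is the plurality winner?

First-place vote totals:
  Ben: 0
  Chen: 3
  Ana: 19
Ana has the most first-place votes.

Ana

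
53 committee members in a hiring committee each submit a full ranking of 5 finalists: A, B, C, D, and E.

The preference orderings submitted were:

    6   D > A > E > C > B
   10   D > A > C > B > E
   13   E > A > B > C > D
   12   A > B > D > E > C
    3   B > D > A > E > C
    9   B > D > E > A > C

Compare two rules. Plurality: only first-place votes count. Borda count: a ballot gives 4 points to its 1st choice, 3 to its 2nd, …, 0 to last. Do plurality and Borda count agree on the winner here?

No

Plurality first-place counts: A 12, B 12, C 0, D 16, E 13 → D.
Borda totals: A 150, B 120, C 39, D 124, E 97 → A.
The two rules disagree: plurality picks D, Borda picks A.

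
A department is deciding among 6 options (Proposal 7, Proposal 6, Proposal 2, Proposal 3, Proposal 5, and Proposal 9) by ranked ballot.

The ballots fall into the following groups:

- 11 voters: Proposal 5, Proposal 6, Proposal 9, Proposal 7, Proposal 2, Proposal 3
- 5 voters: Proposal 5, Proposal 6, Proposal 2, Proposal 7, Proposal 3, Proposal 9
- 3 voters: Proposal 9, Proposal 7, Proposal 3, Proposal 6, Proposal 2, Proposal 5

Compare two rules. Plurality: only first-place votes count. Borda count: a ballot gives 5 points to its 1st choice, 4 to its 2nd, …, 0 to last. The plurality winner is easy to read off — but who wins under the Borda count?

Proposal 5

Plurality first-place counts: Proposal 7 0, Proposal 6 0, Proposal 2 0, Proposal 3 0, Proposal 5 16, Proposal 9 3 → Proposal 5.
Borda totals: Proposal 7 44, Proposal 6 70, Proposal 2 29, Proposal 3 14, Proposal 5 80, Proposal 9 48 → Proposal 5.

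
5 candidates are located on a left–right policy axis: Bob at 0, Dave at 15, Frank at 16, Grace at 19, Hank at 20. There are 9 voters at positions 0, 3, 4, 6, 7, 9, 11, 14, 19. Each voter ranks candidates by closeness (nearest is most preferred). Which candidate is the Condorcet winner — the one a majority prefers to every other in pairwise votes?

Bob

With single-peaked preferences on a line, the Condorcet winner is the candidate closest to the median voter.
The median voter (position 7) is closest to Bob at 0.
Check: Bob vs Hank — voters closer to Bob: 6 of 9.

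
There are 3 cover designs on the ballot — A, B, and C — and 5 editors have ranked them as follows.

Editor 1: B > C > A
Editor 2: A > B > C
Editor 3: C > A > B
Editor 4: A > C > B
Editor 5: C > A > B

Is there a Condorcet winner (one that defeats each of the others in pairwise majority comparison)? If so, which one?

Head-to-head results (5 voters total):
A vs B: A wins 4–1.
A vs C: C wins 3–2.
B vs C: C wins 3–2.
C beats each rival — A (3–2), B (3–2) — so C is the Condorcet winner.

C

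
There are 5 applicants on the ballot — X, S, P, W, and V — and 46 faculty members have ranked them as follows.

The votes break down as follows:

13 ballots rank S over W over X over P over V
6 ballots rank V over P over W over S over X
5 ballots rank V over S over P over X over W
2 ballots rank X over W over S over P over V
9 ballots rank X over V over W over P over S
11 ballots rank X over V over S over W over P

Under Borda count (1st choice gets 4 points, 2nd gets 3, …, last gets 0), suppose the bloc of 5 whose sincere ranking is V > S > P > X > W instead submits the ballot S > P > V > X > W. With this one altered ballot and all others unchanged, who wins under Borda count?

Borda totals with the altered ballot: X 119, S 104, P 57, W 86, V 94.
The winner is unchanged: still X.

X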